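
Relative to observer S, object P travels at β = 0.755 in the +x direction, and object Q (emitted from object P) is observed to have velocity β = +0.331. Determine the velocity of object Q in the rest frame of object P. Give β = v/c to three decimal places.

β = -0.565

Invert the composition law: u' = (u − v)/(1 − uv/c²).
u' = (0.331 − 0.755) / (1 − (0.331)(0.755)) = -0.4240/0.7501 = -0.5653.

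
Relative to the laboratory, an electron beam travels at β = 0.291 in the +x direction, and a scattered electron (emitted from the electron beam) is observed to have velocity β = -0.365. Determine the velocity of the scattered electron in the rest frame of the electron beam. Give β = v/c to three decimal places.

Invert the composition law: u' = (u − v)/(1 − uv/c²).
u' = (-0.365 − 0.291) / (1 − (-0.365)(0.291)) = -0.6560/1.1062 = -0.5930.

β = -0.593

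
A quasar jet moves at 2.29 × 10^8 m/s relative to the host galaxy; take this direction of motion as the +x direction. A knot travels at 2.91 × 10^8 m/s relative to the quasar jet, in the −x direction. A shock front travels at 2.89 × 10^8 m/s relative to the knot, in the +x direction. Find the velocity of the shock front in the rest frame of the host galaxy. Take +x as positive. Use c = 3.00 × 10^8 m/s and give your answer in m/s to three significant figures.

Apply u = (u' + v)/(1 + u'v/c²) successively, working outward toward the host galaxy.
(Dividing each given speed by c = 3.00 × 10^8 m/s to work in units of c.)
Start: velocity of the quasar jet relative to the host galaxy = 0.7633c.
Compose with the knot (u' = -0.970 in the quasar jet frame): u_1 = (-0.970 + 0.763) / (1 + (-0.970)·0.763) = -0.2067/0.2596 = -0.7962.
Compose with the shock front (u' = 0.963 in the knot frame): u_2 = (0.963 + (-0.796)) / (1 + 0.963·(-0.796)) = 0.1671/0.2330 = 0.7173.
So u = 0.7173 × 3.00 × 10^8 m/s.

+2.15 × 10^8 m/s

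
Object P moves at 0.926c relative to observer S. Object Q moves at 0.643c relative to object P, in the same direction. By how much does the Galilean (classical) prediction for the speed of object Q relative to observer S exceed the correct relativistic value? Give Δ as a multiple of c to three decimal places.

Galilean: u_cl = 0.643 + 0.926 = 1.5690.
Relativistic: u_rel = (0.643 + 0.926) / (1 + 0.643·0.926) = 1.5690/1.5954 = 0.9834.
Δ = 1.5690 − 0.9834 = 0.5856.
(The classical prediction exceeds c; the relativistic result does not.)

Δ = 0.586c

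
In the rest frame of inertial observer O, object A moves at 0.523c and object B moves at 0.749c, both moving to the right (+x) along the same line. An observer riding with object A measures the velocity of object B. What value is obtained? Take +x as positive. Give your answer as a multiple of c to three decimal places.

β_A = 0.523, β_B = 0.749.
Transform to A's frame with the inverse velocity-addition law: u' = (u − v)/(1 − uv/c²), taking u = β_B and v = β_A.
u' = (0.749 − 0.523) / (1 − (0.523)(0.749)) = 0.2260/0.6083 = 0.3715.

+0.372c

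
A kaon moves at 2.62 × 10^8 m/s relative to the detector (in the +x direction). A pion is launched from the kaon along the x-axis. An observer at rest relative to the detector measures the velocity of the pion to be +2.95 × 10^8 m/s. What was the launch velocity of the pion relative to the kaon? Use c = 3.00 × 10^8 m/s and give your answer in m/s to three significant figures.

v = 0.873c, u = 0.983c.
Invert the composition law: u' = (u − v)/(1 − uv/c²).
u' = (0.983 − 0.873) / (1 − (0.983)(0.873)) = 0.1100/0.1412 = 0.7789.
u' = 0.7789 × 3.00 × 10^8 m/s.

+2.34 × 10^8 m/s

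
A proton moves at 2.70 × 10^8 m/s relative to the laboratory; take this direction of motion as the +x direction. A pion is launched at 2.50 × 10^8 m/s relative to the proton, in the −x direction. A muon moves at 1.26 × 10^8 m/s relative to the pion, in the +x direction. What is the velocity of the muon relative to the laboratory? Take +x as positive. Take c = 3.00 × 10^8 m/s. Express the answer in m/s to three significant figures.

Apply u = (u' + v)/(1 + u'v/c²) successively, working outward toward the laboratory.
(Dividing each given speed by c = 3.00 × 10^8 m/s to work in units of c.)
Start: velocity of the proton relative to the laboratory = 0.9000c.
Compose with the pion (u' = -0.833 in the proton frame): u_1 = (-0.833 + 0.900) / (1 + (-0.833)·0.900) = 0.0667/0.2500 = 0.2667.
Compose with the muon (u' = 0.420 in the pion frame): u_2 = (0.420 + 0.267) / (1 + 0.420·0.267) = 0.6867/1.1120 = 0.6175.
So u = 0.6175 × 3.00 × 10^8 m/s.

+1.85 × 10^8 m/s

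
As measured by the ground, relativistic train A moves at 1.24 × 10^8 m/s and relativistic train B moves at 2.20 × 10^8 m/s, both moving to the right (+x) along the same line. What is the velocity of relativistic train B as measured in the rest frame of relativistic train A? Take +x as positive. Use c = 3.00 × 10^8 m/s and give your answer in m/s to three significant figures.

β_A = 0.413, β_B = 0.733 (dividing each by c = 3.00 × 10^8 m/s).
Transform to A's frame with the inverse velocity-addition law: u' = (u − v)/(1 − uv/c²), taking u = β_B and v = β_A.
u' = (0.733 − 0.413) / (1 − (0.413)(0.733)) = 0.3200/0.6969 = 0.4592.
u' = 0.4592 × 3.00 × 10^8 m/s.

+1.38 × 10^8 m/s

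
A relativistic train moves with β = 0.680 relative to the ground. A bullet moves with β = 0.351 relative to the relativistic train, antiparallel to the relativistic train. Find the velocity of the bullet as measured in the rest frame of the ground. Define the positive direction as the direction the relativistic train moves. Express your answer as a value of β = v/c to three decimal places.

With v = 0.680 and u' = -0.351 (in units of c),
u = (u' + v)/(1 + u'v/c²):
u = (-0.351 + 0.680) / (1 + (-0.351)·0.680) = 0.3290/0.7613 = 0.4321
(Galilean addition would give +0.329c.)

β = +0.432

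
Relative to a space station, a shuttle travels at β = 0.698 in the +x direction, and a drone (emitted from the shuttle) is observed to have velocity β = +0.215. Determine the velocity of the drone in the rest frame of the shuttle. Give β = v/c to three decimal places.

Invert the composition law: u' = (u − v)/(1 − uv/c²).
u' = (0.215 − 0.698) / (1 − (0.215)(0.698)) = -0.4830/0.8499 = -0.5683.

β = -0.568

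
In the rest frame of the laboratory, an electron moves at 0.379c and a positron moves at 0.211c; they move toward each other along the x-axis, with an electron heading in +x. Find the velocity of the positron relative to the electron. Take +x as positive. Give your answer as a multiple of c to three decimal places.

β_A = 0.379, β_B = -0.211.
Transform to A's frame with the inverse velocity-addition law: u' = (u − v)/(1 − uv/c²), taking u = β_B and v = β_A.
u' = (-0.211 − 0.379) / (1 − (0.379)(-0.211)) = -0.5900/1.0800 = -0.5463.

-0.546c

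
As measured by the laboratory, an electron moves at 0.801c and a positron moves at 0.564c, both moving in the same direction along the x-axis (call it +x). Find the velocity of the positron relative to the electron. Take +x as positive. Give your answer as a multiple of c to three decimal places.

-0.432c

β_A = 0.801, β_B = 0.564.
Transform to A's frame with the inverse velocity-addition law: u' = (u − v)/(1 − uv/c²), taking u = β_B and v = β_A.
u' = (0.564 − 0.801) / (1 − (0.801)(0.564)) = -0.2370/0.5482 = -0.4323.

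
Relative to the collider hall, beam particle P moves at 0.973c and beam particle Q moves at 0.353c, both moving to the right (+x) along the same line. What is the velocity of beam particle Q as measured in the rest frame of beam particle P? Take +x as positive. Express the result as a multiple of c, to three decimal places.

-0.944c

β_A = 0.973, β_B = 0.353.
Transform to A's frame with the inverse velocity-addition law: u' = (u − v)/(1 − uv/c²), taking u = β_B and v = β_A.
u' = (0.353 − 0.973) / (1 − (0.973)(0.353)) = -0.6200/0.6565 = -0.9444.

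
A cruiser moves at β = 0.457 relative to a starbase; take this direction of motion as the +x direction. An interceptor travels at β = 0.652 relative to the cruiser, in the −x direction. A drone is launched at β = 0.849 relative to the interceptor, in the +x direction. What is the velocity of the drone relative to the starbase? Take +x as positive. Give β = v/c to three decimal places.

β = +0.748

Apply u = (u' + v)/(1 + u'v/c²) successively, working outward toward the starbase.
Start: velocity of the cruiser relative to the starbase = 0.4570c.
Compose with the interceptor (u' = -0.652 in the cruiser frame): u_1 = (-0.652 + 0.457) / (1 + (-0.652)·0.457) = -0.1950/0.7020 = -0.2778.
Compose with the drone (u' = 0.849 in the interceptor frame): u_2 = (0.849 + (-0.278)) / (1 + 0.849·(-0.278)) = 0.5712/0.7642 = 0.7475.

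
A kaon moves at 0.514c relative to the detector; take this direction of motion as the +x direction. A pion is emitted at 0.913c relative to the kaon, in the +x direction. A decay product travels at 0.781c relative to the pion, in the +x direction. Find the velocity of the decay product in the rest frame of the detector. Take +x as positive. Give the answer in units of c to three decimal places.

0.996c

Apply u = (u' + v)/(1 + u'v/c²) successively, working outward toward the detector.
Start: velocity of the kaon relative to the detector = 0.5140c.
Compose with the pion (u' = 0.913 in the kaon frame): u_1 = (0.913 + 0.514) / (1 + 0.913·0.514) = 1.4270/1.4693 = 0.9712.
Compose with the decay product (u' = 0.781 in the pion frame): u_2 = (0.781 + 0.971) / (1 + 0.781·0.971) = 1.7522/1.7585 = 0.9964.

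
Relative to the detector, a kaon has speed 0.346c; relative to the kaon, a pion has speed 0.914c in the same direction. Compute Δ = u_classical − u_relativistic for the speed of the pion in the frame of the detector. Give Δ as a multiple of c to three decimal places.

Galilean: u_cl = 0.914 + 0.346 = 1.2600.
Relativistic: u_rel = (0.914 + 0.346) / (1 + 0.914·0.346) = 1.2600/1.3162 = 0.9573.
Δ = 1.2600 − 0.9573 = 0.3027.
(The classical prediction exceeds c; the relativistic result does not.)

Δ = 0.303c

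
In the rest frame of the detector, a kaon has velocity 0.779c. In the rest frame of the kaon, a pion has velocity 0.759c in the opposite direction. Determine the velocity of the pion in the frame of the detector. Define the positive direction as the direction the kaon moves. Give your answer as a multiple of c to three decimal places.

With v = 0.779 and u' = -0.759 (in units of c),
u = (u' + v)/(1 + u'v/c²):
u = (-0.759 + 0.779) / (1 + (-0.759)·0.779) = 0.0200/0.4087 = 0.0489

+0.049c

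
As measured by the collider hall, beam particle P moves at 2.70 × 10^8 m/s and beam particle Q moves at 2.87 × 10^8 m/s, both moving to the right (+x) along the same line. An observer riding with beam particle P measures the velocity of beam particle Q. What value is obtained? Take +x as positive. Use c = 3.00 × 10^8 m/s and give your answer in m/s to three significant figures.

+1.22 × 10^8 m/s

β_A = 0.900, β_B = 0.957 (dividing each by c = 3.00 × 10^8 m/s).
Transform to A's frame with the inverse velocity-addition law: u' = (u − v)/(1 − uv/c²), taking u = β_B and v = β_A.
u' = (0.957 − 0.900) / (1 − (0.900)(0.957)) = 0.0567/0.1390 = 0.4077.
u' = 0.4077 × 3.00 × 10^8 m/s.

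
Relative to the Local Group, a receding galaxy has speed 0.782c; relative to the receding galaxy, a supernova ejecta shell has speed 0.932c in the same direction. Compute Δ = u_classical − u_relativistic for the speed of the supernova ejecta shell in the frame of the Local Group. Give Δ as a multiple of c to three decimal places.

Galilean: u_cl = 0.932 + 0.782 = 1.7140.
Relativistic: u_rel = (0.932 + 0.782) / (1 + 0.932·0.782) = 1.7140/1.7288 = 0.9914.
Δ = 1.7140 − 0.9914 = 0.7226.
(The classical prediction exceeds c; the relativistic result does not.)

Δ = 0.723c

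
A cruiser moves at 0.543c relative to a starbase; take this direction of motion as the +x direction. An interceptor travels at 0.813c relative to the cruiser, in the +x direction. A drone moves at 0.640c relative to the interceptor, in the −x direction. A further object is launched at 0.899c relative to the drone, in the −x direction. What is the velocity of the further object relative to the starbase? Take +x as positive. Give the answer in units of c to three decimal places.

-0.447c

Apply u = (u' + v)/(1 + u'v/c²) successively, working outward toward the starbase.
Start: velocity of the cruiser relative to the starbase = 0.5430c.
Compose with the interceptor (u' = 0.813 in the cruiser frame): u_1 = (0.813 + 0.543) / (1 + 0.813·0.543) = 1.3560/1.4415 = 0.9407.
Compose with the drone (u' = -0.640 in the interceptor frame): u_2 = (-0.640 + 0.941) / (1 + (-0.640)·0.941) = 0.3007/0.3979 = 0.7557.
Compose with the further object (u' = -0.899 in the drone frame): u_3 = (-0.899 + 0.756) / (1 + (-0.899)·0.756) = -0.1433/0.3207 = -0.4470.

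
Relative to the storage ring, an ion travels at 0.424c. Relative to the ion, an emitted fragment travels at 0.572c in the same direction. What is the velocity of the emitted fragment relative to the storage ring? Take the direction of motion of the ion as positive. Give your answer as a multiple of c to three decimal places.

0.802c

With v = 0.424 and u' = 0.572 (in units of c),
u = (u' + v)/(1 + u'v/c²):
u = (0.572 + 0.424) / (1 + 0.572·0.424) = 0.9960/1.2425 = 0.8016
(Galilean addition would give +0.996c.)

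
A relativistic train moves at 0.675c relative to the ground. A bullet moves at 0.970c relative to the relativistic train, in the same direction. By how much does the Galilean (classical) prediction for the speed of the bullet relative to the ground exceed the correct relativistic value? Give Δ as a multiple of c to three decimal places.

Galilean: u_cl = 0.970 + 0.675 = 1.6450.
Relativistic: u_rel = (0.970 + 0.675) / (1 + 0.970·0.675) = 1.6450/1.6547 = 0.9941.
Δ = 1.6450 − 0.9941 = 0.6509.
(The classical prediction exceeds c; the relativistic result does not.)

Δ = 0.651c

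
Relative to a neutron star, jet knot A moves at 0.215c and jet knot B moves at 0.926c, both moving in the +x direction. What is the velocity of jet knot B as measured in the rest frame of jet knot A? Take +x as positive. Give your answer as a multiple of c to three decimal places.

+0.888c

β_A = 0.215, β_B = 0.926.
Transform to A's frame with the inverse velocity-addition law: u' = (u − v)/(1 − uv/c²), taking u = β_B and v = β_A.
u' = (0.926 − 0.215) / (1 − (0.215)(0.926)) = 0.7110/0.8009 = 0.8877.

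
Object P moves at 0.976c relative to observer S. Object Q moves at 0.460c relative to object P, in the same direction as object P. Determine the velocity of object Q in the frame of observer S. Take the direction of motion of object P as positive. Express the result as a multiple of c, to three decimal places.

0.991c

With v = 0.976 and u' = 0.460 (in units of c),
u = (u' + v)/(1 + u'v/c²):
u = (0.460 + 0.976) / (1 + 0.460·0.976) = 1.4360/1.4490 = 0.9911
(Galilean addition would give +1.436c, exceeding c.)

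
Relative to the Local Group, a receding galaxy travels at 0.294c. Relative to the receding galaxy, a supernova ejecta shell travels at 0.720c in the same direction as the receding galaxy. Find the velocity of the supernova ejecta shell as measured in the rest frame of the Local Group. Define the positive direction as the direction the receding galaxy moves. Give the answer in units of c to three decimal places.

With v = 0.294 and u' = 0.720 (in units of c),
u = (u' + v)/(1 + u'v/c²):
u = (0.720 + 0.294) / (1 + 0.720·0.294) = 1.0140/1.2117 = 0.8369
(Galilean addition would give +1.014c, exceeding c.)

0.837c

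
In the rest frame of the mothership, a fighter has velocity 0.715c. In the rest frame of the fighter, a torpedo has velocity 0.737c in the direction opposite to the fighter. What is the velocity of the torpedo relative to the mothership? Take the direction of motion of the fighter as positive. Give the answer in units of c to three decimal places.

-0.047c

With v = 0.715 and u' = -0.737 (in units of c),
u = (u' + v)/(1 + u'v/c²):
u = (-0.737 + 0.715) / (1 + (-0.737)·0.715) = -0.0220/0.4730 = -0.0465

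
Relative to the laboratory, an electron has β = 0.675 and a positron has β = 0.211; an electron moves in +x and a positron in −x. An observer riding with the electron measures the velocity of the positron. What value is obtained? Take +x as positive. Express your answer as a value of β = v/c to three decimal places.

β_A = 0.675, β_B = -0.211.
Transform to A's frame with the inverse velocity-addition law: u' = (u − v)/(1 − uv/c²), taking u = β_B and v = β_A.
u' = (-0.211 − 0.675) / (1 − (0.675)(-0.211)) = -0.8860/1.1424 = -0.7755.

β = -0.776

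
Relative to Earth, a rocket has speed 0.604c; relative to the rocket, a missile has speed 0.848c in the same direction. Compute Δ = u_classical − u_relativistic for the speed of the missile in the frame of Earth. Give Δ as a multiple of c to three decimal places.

Δ = 0.492c

Galilean: u_cl = 0.848 + 0.604 = 1.4520.
Relativistic: u_rel = (0.848 + 0.604) / (1 + 0.848·0.604) = 1.4520/1.5122 = 0.9602.
Δ = 1.4520 − 0.9602 = 0.4918.
(The classical prediction exceeds c; the relativistic result does not.)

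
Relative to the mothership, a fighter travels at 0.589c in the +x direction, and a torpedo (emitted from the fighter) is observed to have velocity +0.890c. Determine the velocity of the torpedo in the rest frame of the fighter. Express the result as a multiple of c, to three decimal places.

+0.633c

Invert the composition law: u' = (u − v)/(1 − uv/c²).
u' = (0.890 − 0.589) / (1 − (0.890)(0.589)) = 0.3010/0.4758 = 0.6326.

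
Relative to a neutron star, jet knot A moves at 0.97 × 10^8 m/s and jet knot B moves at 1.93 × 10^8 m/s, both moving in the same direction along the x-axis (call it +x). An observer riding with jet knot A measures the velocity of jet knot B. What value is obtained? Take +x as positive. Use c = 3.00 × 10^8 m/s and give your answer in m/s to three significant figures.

+1.21 × 10^8 m/s

β_A = 0.323, β_B = 0.643 (dividing each by c = 3.00 × 10^8 m/s).
Transform to A's frame with the inverse velocity-addition law: u' = (u − v)/(1 − uv/c²), taking u = β_B and v = β_A.
u' = (0.643 − 0.323) / (1 − (0.323)(0.643)) = 0.3200/0.7920 = 0.4040.
u' = 0.4040 × 3.00 × 10^8 m/s.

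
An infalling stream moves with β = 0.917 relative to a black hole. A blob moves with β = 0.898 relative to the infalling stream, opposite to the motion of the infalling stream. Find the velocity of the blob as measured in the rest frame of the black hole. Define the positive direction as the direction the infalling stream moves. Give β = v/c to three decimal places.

β = +0.108

With v = 0.917 and u' = -0.898 (in units of c),
u = (u' + v)/(1 + u'v/c²):
u = (-0.898 + 0.917) / (1 + (-0.898)·0.917) = 0.0190/0.1765 = 0.1076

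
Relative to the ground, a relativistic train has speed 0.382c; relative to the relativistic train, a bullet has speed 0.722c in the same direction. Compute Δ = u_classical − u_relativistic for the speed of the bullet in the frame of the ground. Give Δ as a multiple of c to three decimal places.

Δ = 0.239c

Galilean: u_cl = 0.722 + 0.382 = 1.1040.
Relativistic: u_rel = (0.722 + 0.382) / (1 + 0.722·0.382) = 1.1040/1.2758 = 0.8653.
Δ = 1.1040 − 0.8653 = 0.2387.
(The classical prediction exceeds c; the relativistic result does not.)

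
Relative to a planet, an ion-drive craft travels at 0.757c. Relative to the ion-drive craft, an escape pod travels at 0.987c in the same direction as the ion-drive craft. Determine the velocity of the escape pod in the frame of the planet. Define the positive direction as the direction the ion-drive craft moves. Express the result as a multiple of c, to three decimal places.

0.998c

With v = 0.757 and u' = 0.987 (in units of c),
u = (u' + v)/(1 + u'v/c²):
u = (0.987 + 0.757) / (1 + 0.987·0.757) = 1.7440/1.7472 = 0.9982
(Galilean addition would give +1.744c, exceeding c.)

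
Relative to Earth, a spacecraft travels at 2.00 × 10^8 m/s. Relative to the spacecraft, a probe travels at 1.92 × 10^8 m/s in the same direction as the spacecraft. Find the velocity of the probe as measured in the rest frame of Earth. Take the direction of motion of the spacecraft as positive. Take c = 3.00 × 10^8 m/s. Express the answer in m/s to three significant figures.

2.75 × 10^8 m/s

In units of c (dividing by 3.00 × 10^8 m/s): v = 0.667, u' = 0.640.
u = (u' + v)/(1 + u'v/c²):
u = (0.640 + 0.667) / (1 + 0.640·0.667) = 1.3067/1.4267 = 0.9159
(Galilean addition would give +1.307c, exceeding c.)
Converting back: u = 0.9159 × 3.00 × 10^8 m/s.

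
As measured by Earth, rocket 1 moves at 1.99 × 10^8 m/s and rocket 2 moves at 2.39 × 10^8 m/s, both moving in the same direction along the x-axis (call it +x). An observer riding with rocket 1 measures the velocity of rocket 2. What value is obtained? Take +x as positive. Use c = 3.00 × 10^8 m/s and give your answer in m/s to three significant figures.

β_A = 0.663, β_B = 0.797 (dividing each by c = 3.00 × 10^8 m/s).
Transform to A's frame with the inverse velocity-addition law: u' = (u − v)/(1 − uv/c²), taking u = β_B and v = β_A.
u' = (0.797 − 0.663) / (1 − (0.663)(0.797)) = 0.1333/0.4715 = 0.2828.
u' = 0.2828 × 3.00 × 10^8 m/s.

+8.48 × 10^7 m/s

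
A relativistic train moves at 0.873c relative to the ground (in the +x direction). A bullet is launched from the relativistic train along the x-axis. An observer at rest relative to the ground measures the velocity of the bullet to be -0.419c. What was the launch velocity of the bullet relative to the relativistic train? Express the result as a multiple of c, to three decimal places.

-0.946c

Invert the composition law: u' = (u − v)/(1 − uv/c²).
u' = (-0.419 − 0.873) / (1 − (-0.419)(0.873)) = -1.2920/1.3658 = -0.9460.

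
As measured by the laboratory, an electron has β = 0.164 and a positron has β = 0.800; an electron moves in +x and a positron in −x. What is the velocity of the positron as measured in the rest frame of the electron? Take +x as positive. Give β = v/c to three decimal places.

β = -0.852

β_A = 0.164, β_B = -0.800.
Transform to A's frame with the inverse velocity-addition law: u' = (u − v)/(1 − uv/c²), taking u = β_B and v = β_A.
u' = (-0.800 − 0.164) / (1 − (0.164)(-0.800)) = -0.9640/1.1312 = -0.8522.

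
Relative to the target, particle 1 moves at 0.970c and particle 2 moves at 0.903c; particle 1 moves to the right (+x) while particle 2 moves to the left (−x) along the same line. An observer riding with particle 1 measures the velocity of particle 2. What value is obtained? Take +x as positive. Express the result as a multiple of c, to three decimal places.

-0.998c

β_A = 0.970, β_B = -0.903.
Transform to A's frame with the inverse velocity-addition law: u' = (u − v)/(1 − uv/c²), taking u = β_B and v = β_A.
u' = (-0.903 − 0.970) / (1 − (0.970)(-0.903)) = -1.8730/1.8759 = -0.9984.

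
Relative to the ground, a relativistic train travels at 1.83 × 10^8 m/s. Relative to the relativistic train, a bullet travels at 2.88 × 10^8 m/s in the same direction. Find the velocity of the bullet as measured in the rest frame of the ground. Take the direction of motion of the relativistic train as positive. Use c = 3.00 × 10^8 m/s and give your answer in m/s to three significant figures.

In units of c (dividing by 3.00 × 10^8 m/s): v = 0.610, u' = 0.960.
u = (u' + v)/(1 + u'v/c²):
u = (0.960 + 0.610) / (1 + 0.960·0.610) = 1.5700/1.5856 = 0.9902
Converting back: u = 0.9902 × 3.00 × 10^8 m/s.

2.97 × 10^8 m/s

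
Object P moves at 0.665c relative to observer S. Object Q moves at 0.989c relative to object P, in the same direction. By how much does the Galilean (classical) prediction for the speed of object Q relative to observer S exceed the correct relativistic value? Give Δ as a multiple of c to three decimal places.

Δ = 0.656c

Galilean: u_cl = 0.989 + 0.665 = 1.6540.
Relativistic: u_rel = (0.989 + 0.665) / (1 + 0.989·0.665) = 1.6540/1.6577 = 0.9978.
Δ = 1.6540 − 0.9978 = 0.6562.
(The classical prediction exceeds c; the relativistic result does not.)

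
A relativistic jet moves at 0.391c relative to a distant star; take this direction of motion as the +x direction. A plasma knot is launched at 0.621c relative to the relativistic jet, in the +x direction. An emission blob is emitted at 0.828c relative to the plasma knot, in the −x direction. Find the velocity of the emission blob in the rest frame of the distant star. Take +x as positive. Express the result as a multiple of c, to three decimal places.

-0.042c

Apply u = (u' + v)/(1 + u'v/c²) successively, working outward toward the distant star.
Start: velocity of the relativistic jet relative to the distant star = 0.3910c.
Compose with the plasma knot (u' = 0.621 in the relativistic jet frame): u_1 = (0.621 + 0.391) / (1 + 0.621·0.391) = 1.0120/1.2428 = 0.8143.
Compose with the emission blob (u' = -0.828 in the plasma knot frame): u_2 = (-0.828 + 0.814) / (1 + (-0.828)·0.814) = -0.0137/0.3258 = -0.0421.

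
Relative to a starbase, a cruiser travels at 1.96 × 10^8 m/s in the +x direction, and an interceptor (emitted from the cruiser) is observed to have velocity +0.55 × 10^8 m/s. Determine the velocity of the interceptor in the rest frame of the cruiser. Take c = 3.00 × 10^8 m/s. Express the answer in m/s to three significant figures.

v = 0.653c, u = 0.183c.
Invert the composition law: u' = (u − v)/(1 − uv/c²).
u' = (0.183 − 0.653) / (1 − (0.183)(0.653)) = -0.4700/0.8802 = -0.5340.
u' = -0.5340 × 3.00 × 10^8 m/s.

-1.60 × 10^8 m/s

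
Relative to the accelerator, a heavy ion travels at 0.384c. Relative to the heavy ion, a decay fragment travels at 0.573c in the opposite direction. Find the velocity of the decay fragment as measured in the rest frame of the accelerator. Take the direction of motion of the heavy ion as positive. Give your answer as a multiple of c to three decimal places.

With v = 0.384 and u' = -0.573 (in units of c),
u = (u' + v)/(1 + u'v/c²):
u = (-0.573 + 0.384) / (1 + (-0.573)·0.384) = -0.1890/0.7800 = -0.2423
(Galilean addition would give -0.189c.)

-0.242c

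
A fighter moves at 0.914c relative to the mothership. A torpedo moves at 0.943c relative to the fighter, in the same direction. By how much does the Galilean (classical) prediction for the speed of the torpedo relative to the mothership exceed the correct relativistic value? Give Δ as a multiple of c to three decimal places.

Galilean: u_cl = 0.943 + 0.914 = 1.8570.
Relativistic: u_rel = (0.943 + 0.914) / (1 + 0.943·0.914) = 1.8570/1.8619 = 0.9974.
Δ = 1.8570 − 0.9974 = 0.8596.
(The classical prediction exceeds c; the relativistic result does not.)

Δ = 0.860c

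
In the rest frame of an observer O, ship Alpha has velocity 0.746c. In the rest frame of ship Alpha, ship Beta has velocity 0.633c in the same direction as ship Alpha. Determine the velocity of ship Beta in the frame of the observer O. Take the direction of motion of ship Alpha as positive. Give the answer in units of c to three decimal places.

0.937c

With v = 0.746 and u' = 0.633 (in units of c),
u = (u' + v)/(1 + u'v/c²):
u = (0.633 + 0.746) / (1 + 0.633·0.746) = 1.3790/1.4722 = 0.9367
(Galilean addition would give +1.379c, exceeding c.)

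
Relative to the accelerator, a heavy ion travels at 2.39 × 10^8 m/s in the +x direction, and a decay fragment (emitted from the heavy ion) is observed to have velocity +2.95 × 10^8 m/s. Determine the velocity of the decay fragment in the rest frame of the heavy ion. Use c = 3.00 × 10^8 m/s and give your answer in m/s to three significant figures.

+2.59 × 10^8 m/s

v = 0.797c, u = 0.983c.
Invert the composition law: u' = (u − v)/(1 − uv/c²).
u' = (0.983 − 0.797) / (1 − (0.983)(0.797)) = 0.1867/0.2166 = 0.8618.
u' = 0.8618 × 3.00 × 10^8 m/s.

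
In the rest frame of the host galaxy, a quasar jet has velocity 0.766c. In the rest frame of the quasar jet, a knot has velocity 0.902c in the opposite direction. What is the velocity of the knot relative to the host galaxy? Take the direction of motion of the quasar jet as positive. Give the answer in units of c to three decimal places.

-0.440c

With v = 0.766 and u' = -0.902 (in units of c),
u = (u' + v)/(1 + u'v/c²):
u = (-0.902 + 0.766) / (1 + (-0.902)·0.766) = -0.1360/0.3091 = -0.4400
(Galilean addition would give -0.136c.)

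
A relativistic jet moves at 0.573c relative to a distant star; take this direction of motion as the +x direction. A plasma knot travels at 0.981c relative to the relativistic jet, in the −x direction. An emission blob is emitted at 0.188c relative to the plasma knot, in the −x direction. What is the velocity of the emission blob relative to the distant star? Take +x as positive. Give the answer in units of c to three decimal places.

-0.953c

Apply u = (u' + v)/(1 + u'v/c²) successively, working outward toward the distant star.
Start: velocity of the relativistic jet relative to the distant star = 0.5730c.
Compose with the plasma knot (u' = -0.981 in the relativistic jet frame): u_1 = (-0.981 + 0.573) / (1 + (-0.981)·0.573) = -0.4080/0.4379 = -0.9317.
Compose with the emission blob (u' = -0.188 in the plasma knot frame): u_2 = (-0.188 + (-0.932)) / (1 + (-0.188)·(-0.932)) = -1.1197/1.1752 = -0.9528.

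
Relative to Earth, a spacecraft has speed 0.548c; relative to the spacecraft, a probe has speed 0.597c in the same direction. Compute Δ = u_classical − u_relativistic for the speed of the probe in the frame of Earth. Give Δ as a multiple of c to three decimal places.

Galilean: u_cl = 0.597 + 0.548 = 1.1450.
Relativistic: u_rel = (0.597 + 0.548) / (1 + 0.597·0.548) = 1.1450/1.3272 = 0.8627.
Δ = 1.1450 − 0.8627 = 0.2823.
(The classical prediction exceeds c; the relativistic result does not.)

Δ = 0.282c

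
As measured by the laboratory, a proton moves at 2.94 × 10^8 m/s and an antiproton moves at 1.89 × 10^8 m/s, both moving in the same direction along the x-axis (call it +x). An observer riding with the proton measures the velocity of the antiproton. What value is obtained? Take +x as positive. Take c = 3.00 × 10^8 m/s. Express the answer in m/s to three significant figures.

β_A = 0.980, β_B = 0.630 (dividing each by c = 3.00 × 10^8 m/s).
Transform to A's frame with the inverse velocity-addition law: u' = (u − v)/(1 − uv/c²), taking u = β_B and v = β_A.
u' = (0.630 − 0.980) / (1 − (0.980)(0.630)) = -0.3500/0.3826 = -0.9148.
u' = -0.9148 × 3.00 × 10^8 m/s.

-2.74 × 10^8 m/s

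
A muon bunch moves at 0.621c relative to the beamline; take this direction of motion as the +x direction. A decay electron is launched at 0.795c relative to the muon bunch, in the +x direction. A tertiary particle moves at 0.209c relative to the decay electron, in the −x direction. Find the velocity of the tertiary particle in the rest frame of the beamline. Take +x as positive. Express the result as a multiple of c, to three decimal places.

Apply u = (u' + v)/(1 + u'v/c²) successively, working outward toward the beamline.
Start: velocity of the muon bunch relative to the beamline = 0.6210c.
Compose with the decay electron (u' = 0.795 in the muon bunch frame): u_1 = (0.795 + 0.621) / (1 + 0.795·0.621) = 1.4160/1.4937 = 0.9480.
Compose with the tertiary particle (u' = -0.209 in the decay electron frame): u_2 = (-0.209 + 0.948) / (1 + (-0.209)·0.948) = 0.7390/0.8019 = 0.9216.

+0.922c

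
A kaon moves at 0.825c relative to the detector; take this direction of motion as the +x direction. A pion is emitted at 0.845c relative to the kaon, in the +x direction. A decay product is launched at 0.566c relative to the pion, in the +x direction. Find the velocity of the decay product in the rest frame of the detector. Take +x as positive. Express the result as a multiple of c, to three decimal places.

Apply u = (u' + v)/(1 + u'v/c²) successively, working outward toward the detector.
Start: velocity of the kaon relative to the detector = 0.8250c.
Compose with the pion (u' = 0.845 in the kaon frame): u_1 = (0.845 + 0.825) / (1 + 0.845·0.825) = 1.6700/1.6971 = 0.9840.
Compose with the decay product (u' = 0.566 in the pion frame): u_2 = (0.566 + 0.984) / (1 + 0.566·0.984) = 1.5500/1.5570 = 0.9955.

0.996c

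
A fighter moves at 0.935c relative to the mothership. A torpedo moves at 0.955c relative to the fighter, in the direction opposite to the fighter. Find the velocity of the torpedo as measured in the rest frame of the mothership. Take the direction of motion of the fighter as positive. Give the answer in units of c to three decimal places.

With v = 0.935 and u' = -0.955 (in units of c),
u = (u' + v)/(1 + u'v/c²):
u = (-0.955 + 0.935) / (1 + (-0.955)·0.935) = -0.0200/0.1071 = -0.1868
(Galilean addition would give -0.020c.)

-0.187c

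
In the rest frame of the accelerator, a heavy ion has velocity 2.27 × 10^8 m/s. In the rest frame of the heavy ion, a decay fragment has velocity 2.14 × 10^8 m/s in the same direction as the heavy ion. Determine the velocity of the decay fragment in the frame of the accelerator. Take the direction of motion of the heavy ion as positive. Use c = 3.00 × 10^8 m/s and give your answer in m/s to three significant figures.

In units of c (dividing by 3.00 × 10^8 m/s): v = 0.757, u' = 0.713.
u = (u' + v)/(1 + u'v/c²):
u = (0.713 + 0.757) / (1 + 0.713·0.757) = 1.4700/1.5398 = 0.9547
(Galilean addition would give +1.470c, exceeding c.)
Converting back: u = 0.9547 × 3.00 × 10^8 m/s.

2.86 × 10^8 m/s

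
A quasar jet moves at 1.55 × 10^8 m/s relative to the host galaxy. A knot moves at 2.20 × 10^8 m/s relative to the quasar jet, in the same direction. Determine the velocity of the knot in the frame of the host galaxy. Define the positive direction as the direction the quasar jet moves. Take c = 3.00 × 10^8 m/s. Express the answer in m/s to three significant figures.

2.72 × 10^8 m/s

In units of c (dividing by 3.00 × 10^8 m/s): v = 0.517, u' = 0.733.
u = (u' + v)/(1 + u'v/c²):
u = (0.733 + 0.517) / (1 + 0.733·0.517) = 1.2500/1.3789 = 0.9065
(Galilean addition would give +1.250c, exceeding c.)
Converting back: u = 0.9065 × 3.00 × 10^8 m/s.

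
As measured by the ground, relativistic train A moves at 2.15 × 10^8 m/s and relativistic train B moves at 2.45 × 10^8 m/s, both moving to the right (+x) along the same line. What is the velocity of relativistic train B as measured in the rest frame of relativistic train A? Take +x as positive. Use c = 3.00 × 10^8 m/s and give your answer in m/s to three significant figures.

+7.23 × 10^7 m/s

β_A = 0.717, β_B = 0.817 (dividing each by c = 3.00 × 10^8 m/s).
Transform to A's frame with the inverse velocity-addition law: u' = (u − v)/(1 − uv/c²), taking u = β_B and v = β_A.
u' = (0.817 − 0.717) / (1 − (0.717)(0.817)) = 0.1000/0.4147 = 0.2411.
u' = 0.2411 × 3.00 × 10^8 m/s.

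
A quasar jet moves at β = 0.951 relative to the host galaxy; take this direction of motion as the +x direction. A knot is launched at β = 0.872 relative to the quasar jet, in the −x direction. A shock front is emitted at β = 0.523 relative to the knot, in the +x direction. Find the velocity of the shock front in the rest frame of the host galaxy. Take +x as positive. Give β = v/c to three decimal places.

β = +0.794

Apply u = (u' + v)/(1 + u'v/c²) successively, working outward toward the host galaxy.
Start: velocity of the quasar jet relative to the host galaxy = 0.9510c.
Compose with the knot (u' = -0.872 in the quasar jet frame): u_1 = (-0.872 + 0.951) / (1 + (-0.872)·0.951) = 0.0790/0.1707 = 0.4627.
Compose with the shock front (u' = 0.523 in the knot frame): u_2 = (0.523 + 0.463) / (1 + 0.523·0.463) = 0.9857/1.2420 = 0.7937.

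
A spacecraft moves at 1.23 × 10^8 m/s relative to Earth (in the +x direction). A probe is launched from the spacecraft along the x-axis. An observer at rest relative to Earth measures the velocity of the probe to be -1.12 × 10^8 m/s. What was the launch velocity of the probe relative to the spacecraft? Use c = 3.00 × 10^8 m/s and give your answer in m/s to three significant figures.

v = 0.410c, u = -0.373c.
Invert the composition law: u' = (u − v)/(1 − uv/c²).
u' = (-0.373 − 0.410) / (1 − (-0.373)(0.410)) = -0.7833/1.1531 = -0.6793.
u' = -0.6793 × 3.00 × 10^8 m/s.

-2.04 × 10^8 m/s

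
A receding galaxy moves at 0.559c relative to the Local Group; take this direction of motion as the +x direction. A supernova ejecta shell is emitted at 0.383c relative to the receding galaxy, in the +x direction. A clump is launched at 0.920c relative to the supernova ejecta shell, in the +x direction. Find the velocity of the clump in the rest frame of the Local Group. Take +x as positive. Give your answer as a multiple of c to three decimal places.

Apply u = (u' + v)/(1 + u'v/c²) successively, working outward toward the Local Group.
Start: velocity of the receding galaxy relative to the Local Group = 0.5590c.
Compose with the supernova ejecta shell (u' = 0.383 in the receding galaxy frame): u_1 = (0.383 + 0.559) / (1 + 0.383·0.559) = 0.9420/1.2141 = 0.7759.
Compose with the clump (u' = 0.920 in the supernova ejecta shell frame): u_2 = (0.920 + 0.776) / (1 + 0.920·0.776) = 1.6959/1.7138 = 0.9895.

0.990c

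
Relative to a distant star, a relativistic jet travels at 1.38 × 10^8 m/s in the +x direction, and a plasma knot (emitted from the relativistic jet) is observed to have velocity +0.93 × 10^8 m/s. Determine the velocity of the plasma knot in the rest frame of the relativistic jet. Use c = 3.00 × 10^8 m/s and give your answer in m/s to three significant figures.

v = 0.460c, u = 0.310c.
Invert the composition law: u' = (u − v)/(1 − uv/c²).
u' = (0.310 − 0.460) / (1 − (0.310)(0.460)) = -0.1500/0.8574 = -0.1749.
u' = -0.1749 × 3.00 × 10^8 m/s.

-5.25 × 10^7 m/s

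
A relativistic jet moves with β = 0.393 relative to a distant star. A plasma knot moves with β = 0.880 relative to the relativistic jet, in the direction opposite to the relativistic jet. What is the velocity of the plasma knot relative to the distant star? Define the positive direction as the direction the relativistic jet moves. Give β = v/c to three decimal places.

β = -0.744

With v = 0.393 and u' = -0.880 (in units of c),
u = (u' + v)/(1 + u'v/c²):
u = (-0.880 + 0.393) / (1 + (-0.880)·0.393) = -0.4870/0.6542 = -0.7445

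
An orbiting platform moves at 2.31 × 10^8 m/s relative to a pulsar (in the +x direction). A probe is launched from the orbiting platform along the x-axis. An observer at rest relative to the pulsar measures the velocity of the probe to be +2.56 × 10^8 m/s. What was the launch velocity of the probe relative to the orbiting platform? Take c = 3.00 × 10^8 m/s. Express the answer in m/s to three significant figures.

+7.29 × 10^7 m/s

v = 0.770c, u = 0.853c.
Invert the composition law: u' = (u − v)/(1 − uv/c²).
u' = (0.853 − 0.770) / (1 − (0.853)(0.770)) = 0.0833/0.3429 = 0.2430.
u' = 0.2430 × 3.00 × 10^8 m/s.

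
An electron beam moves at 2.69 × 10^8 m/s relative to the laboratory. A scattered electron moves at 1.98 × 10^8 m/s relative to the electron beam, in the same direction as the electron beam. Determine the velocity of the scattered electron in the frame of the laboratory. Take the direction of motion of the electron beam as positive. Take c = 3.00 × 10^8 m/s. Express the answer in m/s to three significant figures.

In units of c (dividing by 3.00 × 10^8 m/s): v = 0.897, u' = 0.660.
u = (u' + v)/(1 + u'v/c²):
u = (0.660 + 0.897) / (1 + 0.660·0.897) = 1.5567/1.5918 = 0.9779
Converting back: u = 0.9779 × 3.00 × 10^8 m/s.

2.93 × 10^8 m/s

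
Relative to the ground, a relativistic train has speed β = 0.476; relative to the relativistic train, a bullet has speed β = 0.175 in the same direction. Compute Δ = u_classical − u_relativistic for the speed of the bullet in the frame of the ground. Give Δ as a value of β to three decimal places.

Δ = 0.050

Galilean: u_cl = 0.175 + 0.476 = 0.6510.
Relativistic: u_rel = (0.175 + 0.476) / (1 + 0.175·0.476) = 0.6510/1.0833 = 0.6009.
Δ = 0.6510 − 0.6009 = 0.0501.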